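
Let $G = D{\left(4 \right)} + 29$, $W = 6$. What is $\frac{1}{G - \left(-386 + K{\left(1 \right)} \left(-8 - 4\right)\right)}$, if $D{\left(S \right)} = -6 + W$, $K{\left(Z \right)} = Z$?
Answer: $\frac{1}{427} \approx 0.0023419$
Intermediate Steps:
$D{\left(S \right)} = 0$ ($D{\left(S \right)} = -6 + 6 = 0$)
$G = 29$ ($G = 0 + 29 = 29$)
$\frac{1}{G - \left(-386 + K{\left(1 \right)} \left(-8 - 4\right)\right)} = \frac{1}{29 + \left(386 - 1 \left(-8 - 4\right)\right)} = \frac{1}{29 + \left(386 - 1 \left(-12\right)\right)} = \frac{1}{29 + \left(386 - -12\right)} = \frac{1}{29 + \left(386 + 12\right)} = \frac{1}{29 + 398} = \frac{1}{427}$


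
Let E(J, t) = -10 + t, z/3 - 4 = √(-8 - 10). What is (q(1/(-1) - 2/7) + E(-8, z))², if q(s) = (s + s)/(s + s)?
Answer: -153 + 54*I*√2 ≈ -153.0 + 76.368*I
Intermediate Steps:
z = 12 + 9*I*√2 (z = 12 + 3*√(-8 - 10) = 12 + 3*√(-18) = 12 + 3*(3*I*√2) = 12 + 9*I*√2 ≈ 12.0 + 12.728*I)
q(s) = 1 (q(s) = (2*s)/((2*s)) = (2*s)*(1/(2*s)) = 1)
(q(1/(-1) - 2/7) + E(-8, z))² = (1 + (-10 + (12 + 9*I*√2)))² = (1 + (2 + 9*I*√2))² = (3 + 9*I*√2)²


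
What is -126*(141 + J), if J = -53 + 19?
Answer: -13482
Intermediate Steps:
J = -34
-126*(141 + J) = -126*(141 - 34) = -126*107 = -13482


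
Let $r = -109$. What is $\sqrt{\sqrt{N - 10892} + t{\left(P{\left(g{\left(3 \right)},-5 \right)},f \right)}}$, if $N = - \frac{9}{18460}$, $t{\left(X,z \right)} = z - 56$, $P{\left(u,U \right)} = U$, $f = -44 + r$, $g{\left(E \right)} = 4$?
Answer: $\frac{\sqrt{-17805316100 + 9230 i \sqrt{927921108335}}}{9230} \approx 3.5078 + 14.876 i$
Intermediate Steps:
$f = -153$ ($f = -44 - 109 = -153$)
$t{\left(X,z \right)} = -56 + z$
$N = - \frac{9}{18460}$ ($N = \left(-9\right) \frac{1}{18460} = - \frac{9}{18460} \approx -0.00048754$)
$\sqrt{\sqrt{N - 10892} + t{\left(P{\left(g{\left(3 \right)},-5 \right)},f \right)}} = \sqrt{\sqrt{- \frac{9}{18460} - 10892} - 209} = \sqrt{\sqrt{- \frac{201066329}{18460}} - 209} = \sqrt{\frac{i \sqrt{927921108335}}{9230} - 209} = \sqrt{-209 + \frac{i \sqrt{927921108335}}{9230}}$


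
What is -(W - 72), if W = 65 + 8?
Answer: -1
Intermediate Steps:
W = 73
-(W - 72) = -(73 - 72) = -1*1 = -1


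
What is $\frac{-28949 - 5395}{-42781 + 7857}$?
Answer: $\frac{8586}{8731} \approx 0.98339$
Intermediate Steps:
$\frac{-28949 - 5395}{-42781 + 7857} = - \frac{34344}{-34924} = \left(-34344\right) \left(- \frac{1}{34924}\right) = \frac{8586}{8731}$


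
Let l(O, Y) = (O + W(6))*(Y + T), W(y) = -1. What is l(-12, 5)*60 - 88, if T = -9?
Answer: 3032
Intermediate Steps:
l(O, Y) = (-1 + O)*(-9 + Y) (l(O, Y) = (O - 1)*(Y - 9) = (-1 + O)*(-9 + Y))
l(-12, 5)*60 - 88 = (9 - 1*5 - 9*(-12) - 12*5)*60 - 88 = (9 - 5 + 108 - 60)*60 - 88 = 52*60 - 88 = 3120 - 88 = 3032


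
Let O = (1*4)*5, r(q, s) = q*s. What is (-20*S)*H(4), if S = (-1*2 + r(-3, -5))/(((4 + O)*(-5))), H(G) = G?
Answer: 26/3 ≈ 8.6667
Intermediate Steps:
O = 20 (O = 4*5 = 20)
S = -13/120 (S = (-1*2 - 3*(-5))/(((4 + 20)*(-5))) = (-2 + 15)/((24*(-5))) = 13/(-120) = 13*(-1/120) = -13/120 ≈ -0.10833)
(-20*S)*H(4) = -20*(-13/120)*4 = (13/6)*4 = 26/3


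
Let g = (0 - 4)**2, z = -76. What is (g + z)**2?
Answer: 3600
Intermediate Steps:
g = 16 (g = (-4)**2 = 16)
(g + z)**2 = (16 - 76)**2 = (-60)**2 = 3600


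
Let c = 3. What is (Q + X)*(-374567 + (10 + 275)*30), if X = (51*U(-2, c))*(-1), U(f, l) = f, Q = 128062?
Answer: -46910202788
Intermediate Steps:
X = 102 (X = (51*(-2))*(-1) = -102*(-1) = 102)
(Q + X)*(-374567 + (10 + 275)*30) = (128062 + 102)*(-374567 + (10 + 275)*30) = 128164*(-374567 + 285*30) = 128164*(-374567 + 8550) = 128164*(-366017) = -46910202788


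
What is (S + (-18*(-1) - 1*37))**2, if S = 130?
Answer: 12321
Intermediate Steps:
(S + (-18*(-1) - 1*37))**2 = (130 + (-18*(-1) - 1*37))**2 = (130 + (18 - 37))**2 = (130 - 19)**2 = 111**2 = 12321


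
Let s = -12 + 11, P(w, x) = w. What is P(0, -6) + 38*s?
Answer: -38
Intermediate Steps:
s = -1
P(0, -6) + 38*s = 0 + 38*(-1) = 0 - 38 = -38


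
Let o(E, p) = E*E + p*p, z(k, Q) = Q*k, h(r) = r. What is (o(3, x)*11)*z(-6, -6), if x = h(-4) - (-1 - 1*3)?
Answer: 3564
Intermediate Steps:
x = 0 (x = -4 - (-1 - 1*3) = -4 - (-1 - 3) = -4 - 1*(-4) = -4 + 4 = 0)
o(E, p) = E² + p²
(o(3, x)*11)*z(-6, -6) = ((3² + 0²)*11)*(-6*(-6)) = ((9 + 0)*11)*36 = (9*11)*36 = 99*36 = 3564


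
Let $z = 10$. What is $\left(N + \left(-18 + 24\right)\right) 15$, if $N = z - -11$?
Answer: $405$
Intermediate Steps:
$N = 21$ ($N = 10 - -11 = 10 + 11 = 21$)
$\left(N + \left(-18 + 24\right)\right) 15 = \left(21 + \left(-18 + 24\right)\right) 15 = \left(21 + 6\right) 15 = 27 \cdot 15 = 405$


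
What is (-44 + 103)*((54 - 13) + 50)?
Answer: 5369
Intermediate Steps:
(-44 + 103)*((54 - 13) + 50) = 59*(41 + 50) = 59*91 = 5369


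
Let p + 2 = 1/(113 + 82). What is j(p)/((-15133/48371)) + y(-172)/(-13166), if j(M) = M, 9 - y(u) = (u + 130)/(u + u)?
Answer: 42606026746343/6682545756120 ≈ 6.3757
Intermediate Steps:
y(u) = 9 - (130 + u)/(2*u) (y(u) = 9 - (u + 130)/(u + u) = 9 - (130 + u)/(2*u))
p = -389/195 (p = -2 + 1/(113 + 82) = -2 + 1/195 = -389/195 ≈ -1.9949)
j(p)/((-15133/48371)) + y(-172)/(-13166) = -389/(195*((-15133/48371))) + (17/2 - 65/(-172))/(-13166) = -389/(195*((-15133*1/48371))) + (17/2 - 65*(-1/172))*(-1/13166) = -389/(195*(-15133/48371)) + (17/2 + 65/172)*(-1/13166) = -389/195*(-48371/15133) + (1527/172)*(-1/13166) = 18816319/2950935 - 1527/2264552 = 42606026746343/6682545756120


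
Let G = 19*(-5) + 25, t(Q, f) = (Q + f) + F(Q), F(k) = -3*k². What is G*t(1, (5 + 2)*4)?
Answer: -1820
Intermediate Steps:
t(Q, f) = Q + f - 3*Q² (t(Q, f) = (Q + f) - 3*Q² = Q + f - 3*Q²)
G = -70 (G = -95 + 25 = -70)
G*t(1, (5 + 2)*4) = -70*(1 + (5 + 2)*4 - 3*1²) = -70*(1 + 7*4 - 3*1) = -70*(1 + 28 - 3) = -70*26 = -1820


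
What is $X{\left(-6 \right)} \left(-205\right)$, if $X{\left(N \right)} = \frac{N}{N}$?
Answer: $-205$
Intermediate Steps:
$X{\left(N \right)} = 1$
$X{\left(-6 \right)} \left(-205\right) = 1 \left(-205\right) = -205$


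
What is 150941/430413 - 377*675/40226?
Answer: -103457595509/17313793338 ≈ -5.9754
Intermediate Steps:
150941/430413 - 377*675/40226 = 150941*(1/430413) - 254475*1/40226 = 150941/430413 - 254475/40226 = -103457595509/17313793338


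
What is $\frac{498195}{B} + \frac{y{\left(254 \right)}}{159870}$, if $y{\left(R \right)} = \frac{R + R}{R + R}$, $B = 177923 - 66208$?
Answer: $\frac{15929309273}{3571975410} \approx 4.4595$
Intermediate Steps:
$B = 111715$
$y{\left(R \right)} = 1$ ($y{\left(R \right)} = \frac{2 R}{2 R} = 2 R \frac{1}{2 R} = 1$)
$\frac{498195}{B} + \frac{y{\left(254 \right)}}{159870} = \frac{498195}{111715} + 1 \cdot \frac{1}{159870} = 498195 \cdot \frac{1}{111715} + 1 \cdot \frac{1}{159870} = \frac{99639}{22343} + \frac{1}{159870} = \frac{15929309273}{3571975410}$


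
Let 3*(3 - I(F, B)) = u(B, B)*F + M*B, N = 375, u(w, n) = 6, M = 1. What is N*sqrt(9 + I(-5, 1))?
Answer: 125*sqrt(195) ≈ 1745.5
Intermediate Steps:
I(F, B) = 3 - 2*F - B/3 (I(F, B) = 3 - (6*F + 1*B)/3 = 3 - (6*F + B)/3 = 3 - (B + 6*F)/3 = 3 + (-2*F - B/3) = 3 - 2*F - B/3)
N*sqrt(9 + I(-5, 1)) = 375*sqrt(9 + (3 - 2*(-5) - 1/3*1)) = 375*sqrt(9 + (3 + 10 - 1/3)) = 375*sqrt(9 + 38/3) = 375*sqrt(65/3) = 375*(sqrt(195)/3) = 125*sqrt(195)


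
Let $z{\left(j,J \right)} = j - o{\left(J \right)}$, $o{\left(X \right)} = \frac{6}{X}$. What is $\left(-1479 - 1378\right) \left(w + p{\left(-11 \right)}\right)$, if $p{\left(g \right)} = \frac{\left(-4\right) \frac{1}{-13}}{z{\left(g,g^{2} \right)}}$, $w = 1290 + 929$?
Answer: $- \frac{110188647435}{17381} \approx -6.3396 \cdot 10^{6}$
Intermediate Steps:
$w = 2219$
$z{\left(j,J \right)} = j - \frac{6}{J}$
$p{\left(g \right)} = \frac{4}{13 \left(g - \frac{6}{g^{2}}\right)}$ ($p{\left(g \right)} = \frac{\left(-4\right) \frac{1}{-13}}{g - \frac{6}{g^{2}}} = \frac{\left(-4\right) \left(- \frac{1}{13}\right)}{g - \frac{6}{g^{2}}} = \frac{4}{13 \left(g - \frac{6}{g^{2}}\right)}$)
$\left(-1479 - 1378\right) \left(w + p{\left(-11 \right)}\right) = \left(-1479 - 1378\right) \left(2219 + \frac{4 \left(-11\right)^{2}}{13 \left(-6 + \left(-11\right)^{3}\right)}\right) = \left(-1479 - 1378\right) \left(2219 + \frac{4}{13} \cdot 121 \frac{1}{-6 - 1331}\right) = \left(-1479 - 1378\right) \left(2219 + \frac{4}{13} \cdot 121 \frac{1}{-1337}\right) = - 2857 \left(2219 + \frac{4}{13} \cdot 121 \left(- \frac{1}{1337}\right)\right) = - 2857 \left(2219 - \frac{484}{17381}\right) = \left(-2857\right) \frac{38567955}{17381} = - \frac{110188647435}{17381}$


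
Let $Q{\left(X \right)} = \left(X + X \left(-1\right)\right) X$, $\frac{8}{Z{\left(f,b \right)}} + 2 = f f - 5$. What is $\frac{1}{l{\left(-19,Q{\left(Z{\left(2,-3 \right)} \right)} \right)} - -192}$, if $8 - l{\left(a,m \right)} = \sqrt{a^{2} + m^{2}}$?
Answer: $\frac{1}{181} \approx 0.0055249$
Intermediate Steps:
$Z{\left(f,b \right)} = \frac{8}{-7 + f^{2}}$ ($Z{\left(f,b \right)} = \frac{8}{-2 + \left(f f - 5\right)} = \frac{8}{-2 + \left(f^{2} - 5\right)} = \frac{8}{-2 + \left(-5 + f^{2}\right)} = \frac{8}{-7 + f^{2}}$)
$Q{\left(X \right)} = 0$ ($Q{\left(X \right)} = \left(X - X\right) X = 0 X = 0$)
$l{\left(a,m \right)} = 8 - \sqrt{a^{2} + m^{2}}$
$\frac{1}{l{\left(-19,Q{\left(Z{\left(2,-3 \right)} \right)} \right)} - -192} = \frac{1}{\left(8 - \sqrt{\left(-19\right)^{2} + 0^{2}}\right) - -192} = \frac{1}{\left(8 - \sqrt{361 + 0}\right) + 192} = \frac{1}{\left(8 - \sqrt{361}\right) + 192} = \frac{1}{\left(8 - 19\right) + 192} = \frac{1}{-11 + 192} = \frac{1}{181}$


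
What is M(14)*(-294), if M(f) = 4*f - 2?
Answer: -15876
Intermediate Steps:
M(f) = -2 + 4*f
M(14)*(-294) = (-2 + 4*14)*(-294) = (-2 + 56)*(-294) = 54*(-294) = -15876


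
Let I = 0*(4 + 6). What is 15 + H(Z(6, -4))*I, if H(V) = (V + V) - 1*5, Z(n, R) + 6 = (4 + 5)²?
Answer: 15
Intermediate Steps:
Z(n, R) = 75 (Z(n, R) = -6 + (4 + 5)² = -6 + 9² = -6 + 81 = 75)
I = 0 (I = 0*10 = 0)
H(V) = -5 + 2*V (H(V) = 2*V - 5 = -5 + 2*V)
15 + H(Z(6, -4))*I = 15 + (-5 + 2*75)*0 = 15 + (-5 + 150)*0 = 15 + 145*0 = 15 + 0 = 15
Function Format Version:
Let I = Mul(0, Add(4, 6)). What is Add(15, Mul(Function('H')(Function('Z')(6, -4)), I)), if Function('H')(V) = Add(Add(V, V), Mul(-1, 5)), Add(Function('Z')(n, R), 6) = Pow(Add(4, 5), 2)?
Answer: 15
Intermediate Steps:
Function('Z')(n, R) = 75 (Function('Z')(n, R) = Add(-6, Pow(Add(4, 5), 2)) = Add(-6, Pow(9, 2)) = Add(-6, 81) = 75)
I = 0 (I = Mul(0, 10) = 0)
Function('H')(V) = Add(-5, Mul(2, V)) (Function('H')(V) = Add(Mul(2, V), -5) = Add(-5, Mul(2, V)))
Add(15, Mul(Function('H')(Function('Z')(6, -4)), I)) = Add(15, Mul(Add(-5, Mul(2, 75)), 0)) = Add(15, Mul(Add(-5, 150), 0)) = Add(15, Mul(145, 0)) = Add(15, 0) = 15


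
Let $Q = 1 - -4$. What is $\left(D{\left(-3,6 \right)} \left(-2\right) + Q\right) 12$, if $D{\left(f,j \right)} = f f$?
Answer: $-156$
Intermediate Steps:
$D{\left(f,j \right)} = f^{2}$
$Q = 5$ ($Q = 1 + 4 = 5$)
$\left(D{\left(-3,6 \right)} \left(-2\right) + Q\right) 12 = \left(\left(-3\right)^{2} \left(-2\right) + 5\right) 12 = \left(9 \left(-2\right) + 5\right) 12 = \left(-18 + 5\right) 12 = \left(-13\right) 12 = -156$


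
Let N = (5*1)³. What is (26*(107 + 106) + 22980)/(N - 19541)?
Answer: -4753/3236 ≈ -1.4688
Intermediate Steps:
N = 125 (N = 5³ = 125)
(26*(107 + 106) + 22980)/(N - 19541) = (26*(107 + 106) + 22980)/(125 - 19541) = (26*213 + 22980)/(-19416) = (5538 + 22980)*(-1/19416) = 28518*(-1/19416) = -4753/3236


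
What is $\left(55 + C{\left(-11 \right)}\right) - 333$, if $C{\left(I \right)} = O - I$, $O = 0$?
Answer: $-267$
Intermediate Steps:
$C{\left(I \right)} = - I$ ($C{\left(I \right)} = 0 - I = - I$)
$\left(55 + C{\left(-11 \right)}\right) - 333 = \left(55 - -11\right) - 333 = \left(55 + 11\right) - 333 = 66 - 333 = -267$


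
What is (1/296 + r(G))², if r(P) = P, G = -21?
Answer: 38626225/87616 ≈ 440.86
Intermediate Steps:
(1/296 + r(G))² = (1/296 - 21)² = (-6215/296)² = 38626225/87616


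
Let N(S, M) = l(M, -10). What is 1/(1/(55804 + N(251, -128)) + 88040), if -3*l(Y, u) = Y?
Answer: 167540/14750221603 ≈ 1.1358e-5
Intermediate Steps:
l(Y, u) = -Y/3
N(S, M) = -M/3
1/(1/(55804 + N(251, -128)) + 88040) = 1/(1/(55804 - ⅓*(-128)) + 88040) = 1/(1/(55804 + 128/3) + 88040) = 1/(1/(167540/3) + 88040) = 1/(3/167540 + 88040) = 1/(14750221603/167540) = 167540/14750221603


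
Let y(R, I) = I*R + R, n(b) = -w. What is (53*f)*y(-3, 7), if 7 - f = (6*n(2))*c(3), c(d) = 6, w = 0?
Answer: -8904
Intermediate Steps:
n(b) = 0 (n(b) = -1*0 = 0)
y(R, I) = R + I*R
f = 7 (f = 7 - 6*0*6 = 7 - 0*6 = 7 - 1*0 = 7 + 0 = 7)
(53*f)*y(-3, 7) = (53*7)*(-3*(1 + 7)) = 371*(-3*8) = 371*(-24) = -8904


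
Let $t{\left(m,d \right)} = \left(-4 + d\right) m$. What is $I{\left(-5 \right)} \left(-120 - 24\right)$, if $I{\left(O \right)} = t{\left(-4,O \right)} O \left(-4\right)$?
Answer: $-103680$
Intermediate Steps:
$t{\left(m,d \right)} = m \left(-4 + d\right)$
$I{\left(O \right)} = - 4 O \left(16 - 4 O\right)$ ($I{\left(O \right)} = - 4 \left(-4 + O\right) O \left(-4\right) = \left(16 - 4 O\right) O \left(-4\right) = O \left(16 - 4 O\right) \left(-4\right) = - 4 O \left(16 - 4 O\right)$)
$I{\left(-5 \right)} \left(-120 - 24\right) = 16 \left(-5\right) \left(-4 - 5\right) \left(-120 - 24\right) = 16 \left(-5\right) \left(-9\right) \left(-144\right) = 720 \left(-144\right) = -103680$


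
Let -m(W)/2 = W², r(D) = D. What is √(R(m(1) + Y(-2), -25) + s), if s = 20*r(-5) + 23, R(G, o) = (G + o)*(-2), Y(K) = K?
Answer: I*√19 ≈ 4.3589*I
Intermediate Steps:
m(W) = -2*W²
R(G, o) = -2*G - 2*o
s = -77 (s = 20*(-5) + 23 = -100 + 23 = -77)
√(R(m(1) + Y(-2), -25) + s) = √((-2*(-2*1² - 2) - 2*(-25)) - 77) = √((-2*(-2*1 - 2) + 50) - 77) = √((-2*(-2 - 2) + 50) - 77) = √((-2*(-4) + 50) - 77) = √((8 + 50) - 77) = √(58 - 77) = √(-19) = I*√19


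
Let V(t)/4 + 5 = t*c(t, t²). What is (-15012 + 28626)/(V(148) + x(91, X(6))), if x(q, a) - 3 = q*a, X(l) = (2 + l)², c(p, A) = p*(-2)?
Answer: -4538/56475 ≈ -0.080354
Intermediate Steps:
c(p, A) = -2*p
V(t) = -20 - 8*t² (V(t) = -20 + 4*(t*(-2*t)) = -20 + 4*(-2*t²) = -20 - 8*t²)
x(q, a) = 3 + a*q (x(q, a) = 3 + q*a = 3 + a*q)
(-15012 + 28626)/(V(148) + x(91, X(6))) = (-15012 + 28626)/((-20 - 8*148²) + (3 + (2 + 6)²*91)) = 13614/((-20 - 8*21904) + (3 + 8²*91)) = 13614/((-20 - 175232) + (3 + 64*91)) = 13614/(-175252 + (3 + 5824)) = 13614/(-175252 + 5827) = 13614/(-169425) = 13614*(-1/169425) = -4538/56475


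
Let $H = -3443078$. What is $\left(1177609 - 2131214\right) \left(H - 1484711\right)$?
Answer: $4699164229345$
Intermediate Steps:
$\left(1177609 - 2131214\right) \left(H - 1484711\right) = \left(1177609 - 2131214\right) \left(-3443078 - 1484711\right) = \left(-953605\right) \left(-4927789\right) = 4699164229345$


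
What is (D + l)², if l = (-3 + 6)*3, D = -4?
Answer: 25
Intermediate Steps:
l = 9 (l = 3*3 = 9)
(D + l)² = (-4 + 9)² = 5² = 25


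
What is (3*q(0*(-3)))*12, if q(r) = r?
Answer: 0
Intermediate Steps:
(3*q(0*(-3)))*12 = (3*(0*(-3)))*12 = (3*0)*12 = 0*12 = 0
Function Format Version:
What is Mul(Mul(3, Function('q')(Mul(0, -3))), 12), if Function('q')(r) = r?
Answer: 0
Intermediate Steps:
Mul(Mul(3, Function('q')(Mul(0, -3))), 12) = Mul(Mul(3, Mul(0, -3)), 12) = Mul(Mul(3, 0), 12) = Mul(0, 12) = 0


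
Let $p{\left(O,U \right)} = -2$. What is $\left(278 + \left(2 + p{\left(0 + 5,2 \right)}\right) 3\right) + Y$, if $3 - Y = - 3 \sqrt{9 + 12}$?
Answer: $281 + 3 \sqrt{21} \approx 294.75$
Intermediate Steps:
$Y = 3 + 3 \sqrt{21}$ ($Y = 3 - - 3 \sqrt{9 + 12} = 3 - - 3 \sqrt{21} = 3 + 3 \sqrt{21} \approx 16.748$)
$\left(278 + \left(2 + p{\left(0 + 5,2 \right)}\right) 3\right) + Y = \left(278 + \left(2 - 2\right) 3\right) + \left(3 + 3 \sqrt{21}\right) = \left(278 + 0 \cdot 3\right) + \left(3 + 3 \sqrt{21}\right) = \left(278 + 0\right) + \left(3 + 3 \sqrt{21}\right) = 278 + \left(3 + 3 \sqrt{21}\right) = 281 + 3 \sqrt{21}$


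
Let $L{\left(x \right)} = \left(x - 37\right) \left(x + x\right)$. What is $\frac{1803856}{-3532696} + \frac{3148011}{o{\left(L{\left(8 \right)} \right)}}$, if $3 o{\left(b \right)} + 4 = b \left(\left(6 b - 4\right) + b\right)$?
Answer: $\frac{3830126999003}{666321222388} \approx 5.7482$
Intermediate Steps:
$L{\left(x \right)} = 2 x \left(-37 + x\right)$ ($L{\left(x \right)} = \left(-37 + x\right) 2 x = 2 x \left(-37 + x\right)$)
$o{\left(b \right)} = - \frac{4}{3} + \frac{b \left(-4 + 7 b\right)}{3}$ ($o{\left(b \right)} = - \frac{4}{3} + \frac{b \left(\left(6 b - 4\right) + b\right)}{3} = - \frac{4}{3} + \frac{b \left(\left(-4 + 6 b\right) + b\right)}{3} = - \frac{4}{3} + \frac{b \left(-4 + 7 b\right)}{3}$)
$\frac{1803856}{-3532696} + \frac{3148011}{o{\left(L{\left(8 \right)} \right)}} = \frac{1803856}{-3532696} + \frac{3148011}{- \frac{4}{3} - \frac{4 \cdot 2 \cdot 8 \left(-37 + 8\right)}{3} + \frac{7 \left(2 \cdot 8 \left(-37 + 8\right)\right)^{2}}{3}} = 1803856 \left(- \frac{1}{3532696}\right) + \frac{3148011}{- \frac{4}{3} - \frac{4 \cdot 2 \cdot 8 \left(-29\right)}{3} + \frac{7 \left(2 \cdot 8 \left(-29\right)\right)^{2}}{3}} = - \frac{225482}{441587} + \frac{3148011}{- \frac{4}{3} - - \frac{1856}{3} + \frac{7 \left(-464\right)^{2}}{3}} = - \frac{225482}{441587} + \frac{3148011}{- \frac{4}{3} + \frac{1856}{3} + \frac{7}{3} \cdot 215296} = - \frac{225482}{441587} + \frac{3148011}{- \frac{4}{3} + \frac{1856}{3} + \frac{1507072}{3}} = - \frac{225482}{441587} + \frac{3148011}{\frac{1508924}{3}} = - \frac{225482}{441587} + 3148011 \cdot \frac{3}{1508924} = - \frac{225482}{441587} + \frac{9444033}{1508924} = \frac{3830126999003}{666321222388}$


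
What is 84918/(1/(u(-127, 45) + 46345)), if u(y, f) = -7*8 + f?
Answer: 3934590612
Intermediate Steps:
u(y, f) = -56 + f
84918/(1/(u(-127, 45) + 46345)) = 84918/(1/((-56 + 45) + 46345)) = 84918/(1/(-11 + 46345)) = 84918/(1/46334) = 84918*46334 = 3934590612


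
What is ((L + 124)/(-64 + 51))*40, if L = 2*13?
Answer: -6000/13 ≈ -461.54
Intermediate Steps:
L = 26
((L + 124)/(-64 + 51))*40 = ((26 + 124)/(-64 + 51))*40 = (150/(-13))*40 = (150*(-1/13))*40 = -150/13*40 = -6000/13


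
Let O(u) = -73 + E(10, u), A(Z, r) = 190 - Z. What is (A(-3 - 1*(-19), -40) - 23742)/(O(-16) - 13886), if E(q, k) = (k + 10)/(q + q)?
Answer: 78560/46531 ≈ 1.6883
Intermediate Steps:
E(q, k) = (10 + k)/(2*q) (E(q, k) = (10 + k)/((2*q)) = (10 + k)*(1/(2*q)) = (10 + k)/(2*q))
O(u) = -145/2 + u/20 (O(u) = -73 + (1/2)*(10 + u)/10 = -73 + (1/2)*(1/10)*(10 + u) = -73 + (1/2 + u/20) = -145/2 + u/20)
(A(-3 - 1*(-19), -40) - 23742)/(O(-16) - 13886) = ((190 - (-3 - 1*(-19))) - 23742)/((-145/2 + (1/20)*(-16)) - 13886) = ((190 - (-3 + 19)) - 23742)/((-145/2 - 4/5) - 13886) = ((190 - 1*16) - 23742)/(-733/10 - 13886) = ((190 - 16) - 23742)/(-139593/10) = (174 - 23742)*(-10/139593) = -23568*(-10/139593) = 78560/46531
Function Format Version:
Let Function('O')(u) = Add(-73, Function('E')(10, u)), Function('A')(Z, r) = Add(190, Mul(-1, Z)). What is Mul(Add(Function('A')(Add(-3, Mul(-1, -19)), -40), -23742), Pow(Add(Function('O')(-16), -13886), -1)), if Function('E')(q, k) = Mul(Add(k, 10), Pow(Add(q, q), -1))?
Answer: Rational(78560, 46531) ≈ 1.6883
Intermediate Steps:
Function('E')(q, k) = Mul(Rational(1, 2), Pow(q, -1), Add(10, k)) (Function('E')(q, k) = Mul(Add(10, k), Pow(Mul(2, q), -1)) = Mul(Add(10, k), Mul(Rational(1, 2), Pow(q, -1))) = Mul(Rational(1, 2), Pow(q, -1), Add(10, k)))
Function('O')(u) = Add(Rational(-145, 2), Mul(Rational(1, 20), u)) (Function('O')(u) = Add(-73, Mul(Rational(1, 2), Pow(10, -1), Add(10, u))) = Add(-73, Mul(Rational(1, 2), Rational(1, 10), Add(10, u))) = Add(-73, Add(Rational(1, 2), Mul(Rational(1, 20), u))) = Add(Rational(-145, 2), Mul(Rational(1, 20), u)))
Mul(Add(Function('A')(Add(-3, Mul(-1, -19)), -40), -23742), Pow(Add(Function('O')(-16), -13886), -1)) = Mul(Add(Add(190, Mul(-1, Add(-3, Mul(-1, -19)))), -23742), Pow(Add(Add(Rational(-145, 2), Mul(Rational(1, 20), -16)), -13886), -1)) = Mul(Add(Add(190, Mul(-1, Add(-3, 19))), -23742), Pow(Add(Add(Rational(-145, 2), Rational(-4, 5)), -13886), -1)) = Mul(Add(Add(190, Mul(-1, 16)), -23742), Pow(Add(Rational(-733, 10), -13886), -1)) = Mul(Add(Add(190, -16), -23742), Pow(Rational(-139593, 10), -1)) = Mul(Add(174, -23742), Rational(-10, 139593)) = Mul(-23568, Rational(-10, 139593)) = Rational(78560, 46531)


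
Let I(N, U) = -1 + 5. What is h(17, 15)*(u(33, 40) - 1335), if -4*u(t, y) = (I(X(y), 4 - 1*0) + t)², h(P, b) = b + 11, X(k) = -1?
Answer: -87217/2 ≈ -43609.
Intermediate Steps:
h(P, b) = 11 + b
I(N, U) = 4
u(t, y) = -(4 + t)²/4
h(17, 15)*(u(33, 40) - 1335) = (11 + 15)*(-(4 + 33)²/4 - 1335) = 26*(-¼*37² - 1335) = 26*(-¼*1369 - 1335) = 26*(-1369/4 - 1335) = 26*(-6709/4) = -87217/2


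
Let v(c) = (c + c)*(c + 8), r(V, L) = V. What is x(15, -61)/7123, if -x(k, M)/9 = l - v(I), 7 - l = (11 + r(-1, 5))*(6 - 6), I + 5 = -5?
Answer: 297/7123 ≈ 0.041696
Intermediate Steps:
I = -10 (I = -5 - 5 = -10)
v(c) = 2*c*(8 + c) (v(c) = (2*c)*(8 + c) = 2*c*(8 + c))
l = 7 (l = 7 - (11 - 1)*(6 - 6) = 7 - 10*0 = 7 - 1*0 = 7 + 0 = 7)
x(k, M) = 297 (x(k, M) = -9*(7 - 2*(-10)*(8 - 10)) = -9*(7 - 2*(-10)*(-2)) = -9*(7 - 1*40) = -9*(7 - 40) = -9*(-33) = 297)
x(15, -61)/7123 = 297/7123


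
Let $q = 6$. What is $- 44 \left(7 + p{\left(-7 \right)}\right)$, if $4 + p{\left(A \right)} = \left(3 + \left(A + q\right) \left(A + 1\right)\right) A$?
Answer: $2640$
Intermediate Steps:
$p{\left(A \right)} = -4 + A \left(3 + \left(1 + A\right) \left(6 + A\right)\right)$ ($p{\left(A \right)} = -4 + \left(3 + \left(A + 6\right) \left(A + 1\right)\right) A = -4 + \left(3 + \left(6 + A\right) \left(1 + A\right)\right) A = -4 + \left(3 + \left(1 + A\right) \left(6 + A\right)\right) A = -4 + A \left(3 + \left(1 + A\right) \left(6 + A\right)\right)$)
$- 44 \left(7 + p{\left(-7 \right)}\right) = - 44 \left(7 + \left(-4 + \left(-7\right)^{3} + 7 \left(-7\right)^{2} + 9 \left(-7\right)\right)\right) = - 44 \left(7 - 67\right) = \left(-44\right) \left(-60\right) = 2640$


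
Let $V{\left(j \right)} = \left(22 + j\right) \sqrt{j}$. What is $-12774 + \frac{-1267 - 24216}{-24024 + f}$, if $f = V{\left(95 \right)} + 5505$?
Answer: $- \frac{1454600767189}{113884302} + \frac{331279 \sqrt{95}}{37961434} \approx -12773.0$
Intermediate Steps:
$V{\left(j \right)} = \sqrt{j} \left(22 + j\right)$
$f = 5505 + 117 \sqrt{95}$ ($f = \sqrt{95} \left(22 + 95\right) + 5505 = \sqrt{95} \cdot 117 + 5505 = 117 \sqrt{95} + 5505 = 5505 + 117 \sqrt{95} \approx 6645.4$)
$-12774 + \frac{-1267 - 24216}{-24024 + f} = -12774 + \frac{-1267 - 24216}{-24024 + \left(5505 + 117 \sqrt{95}\right)} = -12774 - \frac{25483}{-18519 + 117 \sqrt{95}}$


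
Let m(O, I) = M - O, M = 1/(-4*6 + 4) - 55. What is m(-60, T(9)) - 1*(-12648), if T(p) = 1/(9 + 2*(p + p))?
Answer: 253059/20 ≈ 12653.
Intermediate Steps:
T(p) = 1/(9 + 4*p) (T(p) = 1/(9 + 2*(2*p)) = 1/(9 + 4*p))
M = -1101/20 (M = 1/(-24 + 4) - 55 = 1/(-20) - 55 = -1/20 - 55 = -1101/20 ≈ -55.050)
m(O, I) = -1101/20 - O
m(-60, T(9)) - 1*(-12648) = (-1101/20 - 1*(-60)) - 1*(-12648) = (-1101/20 + 60) + 12648 = 99/20 + 12648 = 253059/20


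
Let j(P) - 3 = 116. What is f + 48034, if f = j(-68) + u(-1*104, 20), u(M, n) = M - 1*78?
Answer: 47971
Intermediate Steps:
j(P) = 119 (j(P) = 3 + 116 = 119)
u(M, n) = -78 + M (u(M, n) = M - 78 = -78 + M)
f = -63 (f = 119 + (-78 - 1*104) = 119 + (-78 - 104) = 119 - 182 = -63)
f + 48034 = -63 + 48034 = 47971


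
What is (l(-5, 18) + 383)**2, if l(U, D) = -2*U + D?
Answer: 168921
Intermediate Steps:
l(U, D) = D - 2*U
(l(-5, 18) + 383)**2 = ((18 - 2*(-5)) + 383)**2 = ((18 + 10) + 383)**2 = (28 + 383)**2 = 411**2 = 168921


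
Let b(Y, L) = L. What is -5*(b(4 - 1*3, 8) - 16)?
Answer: 40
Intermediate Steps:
-5*(b(4 - 1*3, 8) - 16) = -5*(8 - 16) = -5*(-8) = 40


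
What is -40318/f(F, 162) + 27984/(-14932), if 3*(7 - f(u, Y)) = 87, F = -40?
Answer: 75176591/41063 ≈ 1830.8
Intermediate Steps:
f(u, Y) = -22 (f(u, Y) = 7 - ⅓*87 = 7 - 29 = -22)
-40318/f(F, 162) + 27984/(-14932) = -40318/(-22) + 27984/(-14932) = -40318*(-1/22) + 27984*(-1/14932) = 20159/11 - 6996/3733 = 75176591/41063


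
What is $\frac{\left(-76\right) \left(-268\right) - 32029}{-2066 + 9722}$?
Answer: $- \frac{3887}{2552} \approx -1.5231$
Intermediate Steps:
$\frac{\left(-76\right) \left(-268\right) - 32029}{-2066 + 9722} = \frac{20368 - 32029}{7656} = \left(-11661\right) \frac{1}{7656} = - \frac{3887}{2552}$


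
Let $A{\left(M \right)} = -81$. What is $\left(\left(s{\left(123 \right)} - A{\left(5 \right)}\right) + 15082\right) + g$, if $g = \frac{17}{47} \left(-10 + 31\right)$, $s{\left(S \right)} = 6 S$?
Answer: $\frac{747704}{47} \approx 15909.0$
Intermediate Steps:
$g = \frac{357}{47}$ ($g = 17 \cdot \frac{1}{47} \cdot 21 = \frac{17}{47} \cdot 21 = \frac{357}{47} \approx 7.5957$)
$\left(\left(s{\left(123 \right)} - A{\left(5 \right)}\right) + 15082\right) + g = \left(\left(6 \cdot 123 - -81\right) + 15082\right) + \frac{357}{47} = \left(\left(738 + 81\right) + 15082\right) + \frac{357}{47} = \left(819 + 15082\right) + \frac{357}{47} = 15901 + \frac{357}{47} = \frac{747704}{47}$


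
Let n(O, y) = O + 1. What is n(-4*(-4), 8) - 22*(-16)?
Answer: 369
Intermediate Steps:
n(O, y) = 1 + O
n(-4*(-4), 8) - 22*(-16) = (1 - 4*(-4)) - 22*(-16) = (1 + 16) + 352 = 17 + 352 = 369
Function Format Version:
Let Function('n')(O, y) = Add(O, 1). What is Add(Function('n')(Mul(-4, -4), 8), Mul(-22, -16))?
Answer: 369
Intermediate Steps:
Function('n')(O, y) = Add(1, O)
Add(Function('n')(Mul(-4, -4), 8), Mul(-22, -16)) = Add(Add(1, Mul(-4, -4)), Mul(-22, -16)) = Add(Add(1, 16), 352) = Add(17, 352) = 369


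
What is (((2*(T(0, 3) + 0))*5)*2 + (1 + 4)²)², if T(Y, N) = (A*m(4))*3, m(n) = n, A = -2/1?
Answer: 207025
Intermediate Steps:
A = -2 (A = -2*1 = -2)
T(Y, N) = -24 (T(Y, N) = -2*4*3 = -8*3 = -24)
(((2*(T(0, 3) + 0))*5)*2 + (1 + 4)²)² = (((2*(-24 + 0))*5)*2 + (1 + 4)²)² = (((2*(-24))*5)*2 + 5²)² = (-48*5*2 + 25)² = (-240*2 + 25)² = (-480 + 25)² = (-455)² = 207025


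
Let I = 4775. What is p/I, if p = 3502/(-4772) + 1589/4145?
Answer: -3466541/47224606750 ≈ -7.3405e-5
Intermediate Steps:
p = -3466541/9889970 (p = 3502*(-1/4772) + 1589*(1/4145) = -1751/2386 + 1589/4145 = -3466541/9889970 ≈ -0.35051)
p/I = -3466541/9889970/4775 = -3466541/9889970*1/4775 = -3466541/47224606750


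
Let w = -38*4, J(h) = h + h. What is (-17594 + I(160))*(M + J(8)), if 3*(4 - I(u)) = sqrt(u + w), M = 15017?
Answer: -264430470 - 10022*sqrt(2) ≈ -2.6444e+8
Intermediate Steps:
J(h) = 2*h
w = -152
I(u) = 4 - sqrt(-152 + u)/3 (I(u) = 4 - sqrt(u - 152)/3 = 4 - sqrt(-152 + u)/3)
(-17594 + I(160))*(M + J(8)) = (-17594 + (4 - sqrt(-152 + 160)/3))*(15017 + 2*8) = (-17594 + (4 - 2*sqrt(2)/3))*(15017 + 16) = (-17594 + (4 - 2*sqrt(2)/3))*15033 = (-17590 - 2*sqrt(2)/3)*15033 = -264430470 - 10022*sqrt(2)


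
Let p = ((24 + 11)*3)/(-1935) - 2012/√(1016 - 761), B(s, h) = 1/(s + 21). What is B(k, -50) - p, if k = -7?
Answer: 227/1806 + 2012*√255/255 ≈ 126.12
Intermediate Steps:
B(s, h) = 1/(21 + s)
p = -7/129 - 2012*√255/255 (p = (35*3)*(-1/1935) - 2012*√255/255 = 105*(-1/1935) - 2012*√255/255 = -7/129 - 2012*√255/255 ≈ -126.05)
B(k, -50) - p = 1/(21 - 7) - (-7/129 - 2012*√255/255) = 1/14 + (7/129 + 2012*√255/255) = 227/1806 + 2012*√255/255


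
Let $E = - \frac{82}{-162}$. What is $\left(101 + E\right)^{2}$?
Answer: $\frac{67601284}{6561} \approx 10304.0$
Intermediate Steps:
$E = \frac{41}{81}$ ($E = \left(-82\right) \left(- \frac{1}{162}\right) = \frac{41}{81} \approx 0.50617$)
$\left(101 + E\right)^{2} = \left(101 + \frac{41}{81}\right)^{2} = \left(\frac{8222}{81}\right)^{2} = \frac{67601284}{6561}$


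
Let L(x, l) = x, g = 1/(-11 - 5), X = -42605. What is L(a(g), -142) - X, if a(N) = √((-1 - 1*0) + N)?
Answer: 42605 + I*√17/4 ≈ 42605.0 + 1.0308*I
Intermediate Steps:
g = -1/16 (g = 1/(-16) = -1/16 ≈ -0.062500)
a(N) = √(-1 + N) (a(N) = √((-1 + 0) + N) = √(-1 + N))
L(a(g), -142) - X = √(-1 - 1/16) - 1*(-42605) = √(-17/16) + 42605 = I*√17/4 + 42605 = 42605 + I*√17/4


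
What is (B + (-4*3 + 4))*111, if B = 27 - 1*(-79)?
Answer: 10878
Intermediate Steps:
B = 106 (B = 27 + 79 = 106)
(B + (-4*3 + 4))*111 = (106 + (-4*3 + 4))*111 = (106 + (-12 + 4))*111 = (106 - 8)*111 = 98*111 = 10878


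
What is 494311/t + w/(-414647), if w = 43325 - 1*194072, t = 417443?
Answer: 267892853138/173091487621 ≈ 1.5477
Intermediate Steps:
w = -150747 (w = 43325 - 194072 = -150747)
494311/t + w/(-414647) = 494311/417443 - 150747/(-414647) = 494311*(1/417443) - 150747*(-1/414647) = 494311/417443 + 150747/414647 = 267892853138/173091487621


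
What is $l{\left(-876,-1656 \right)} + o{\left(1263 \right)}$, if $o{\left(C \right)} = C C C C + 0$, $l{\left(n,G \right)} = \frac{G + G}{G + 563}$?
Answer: $\frac{2781208603450485}{1093} \approx 2.5446 \cdot 10^{12}$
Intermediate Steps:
$l{\left(n,G \right)} = \frac{2 G}{563 + G}$
$o{\left(C \right)} = C^{4}$ ($o{\left(C \right)} = C^{2} C C + 0 = C^{3} C + 0 = C^{4} + 0 = C^{4}$)
$l{\left(-876,-1656 \right)} + o{\left(1263 \right)} = 2 \left(-1656\right) \frac{1}{563 - 1656} + 1263^{4} = 2 \left(-1656\right) \frac{1}{-1093} + 2544564138561 = 2 \left(-1656\right) \left(- \frac{1}{1093}\right) + 2544564138561 = \frac{3312}{1093} + 2544564138561 = \frac{2781208603450485}{1093}$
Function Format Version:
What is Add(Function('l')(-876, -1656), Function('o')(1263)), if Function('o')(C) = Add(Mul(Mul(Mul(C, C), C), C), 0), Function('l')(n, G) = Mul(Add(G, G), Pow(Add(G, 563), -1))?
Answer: Rational(2781208603450485, 1093) ≈ 2.5446e+12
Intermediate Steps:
Function('l')(n, G) = Mul(2, G, Pow(Add(563, G), -1)) (Function('l')(n, G) = Mul(Mul(2, G), Pow(Add(563, G), -1)) = Mul(2, G, Pow(Add(563, G), -1)))
Function('o')(C) = Pow(C, 4) (Function('o')(C) = Add(Mul(Mul(Pow(C, 2), C), C), 0) = Add(Mul(Pow(C, 3), C), 0) = Add(Pow(C, 4), 0) = Pow(C, 4))
Add(Function('l')(-876, -1656), Function('o')(1263)) = Add(Mul(2, -1656, Pow(Add(563, -1656), -1)), Pow(1263, 4)) = Add(Mul(2, -1656, Pow(-1093, -1)), 2544564138561) = Add(Mul(2, -1656, Rational(-1, 1093)), 2544564138561) = Add(Rational(3312, 1093), 2544564138561) = Rational(2781208603450485, 1093)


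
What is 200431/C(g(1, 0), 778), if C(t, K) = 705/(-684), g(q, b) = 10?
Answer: -45698268/235 ≈ -1.9446e+5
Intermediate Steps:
C(t, K) = -235/228 (C(t, K) = 705*(-1/684) = -235/228)
200431/C(g(1, 0), 778) = 200431/(-235/228) = 200431*(-228/235) = -45698268/235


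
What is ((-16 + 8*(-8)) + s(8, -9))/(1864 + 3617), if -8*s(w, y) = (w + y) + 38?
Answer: -677/43848 ≈ -0.015440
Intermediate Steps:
s(w, y) = -19/4 - w/8 - y/8 (s(w, y) = -((w + y) + 38)/8 = -(38 + w + y)/8 = -19/4 - w/8 - y/8)
((-16 + 8*(-8)) + s(8, -9))/(1864 + 3617) = ((-16 + 8*(-8)) + (-19/4 - 1/8*8 - 1/8*(-9)))/(1864 + 3617) = ((-16 - 64) + (-19/4 - 1 + 9/8))/5481 = (-80 - 37/8)*(1/5481) = -677/8*1/5481 = -677/43848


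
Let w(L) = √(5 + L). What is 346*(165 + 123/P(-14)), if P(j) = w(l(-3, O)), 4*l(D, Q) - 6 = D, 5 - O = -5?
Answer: 57090 + 85116*√23/23 ≈ 74838.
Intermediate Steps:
O = 10 (O = 5 - 1*(-5) = 5 + 5 = 10)
l(D, Q) = 3/2 + D/4
P(j) = √23/2 (P(j) = √(5 + (3/2 + (¼)*(-3))) = √(5 + (3/2 - ¾)) = √(5 + ¾) = √(23/4) = √23/2)
346*(165 + 123/P(-14)) = 346*(165 + 123/((√23/2))) = 346*(165 + 123*(2*√23/23)) = 346*(165 + 246*√23/23) = 57090 + 85116*√23/23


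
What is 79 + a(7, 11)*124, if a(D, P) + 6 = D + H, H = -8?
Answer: -789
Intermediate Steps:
a(D, P) = -14 + D (a(D, P) = -6 + (D - 8) = -6 + (-8 + D) = -14 + D)
79 + a(7, 11)*124 = 79 + (-14 + 7)*124 = 79 - 7*124 = 79 - 868 = -789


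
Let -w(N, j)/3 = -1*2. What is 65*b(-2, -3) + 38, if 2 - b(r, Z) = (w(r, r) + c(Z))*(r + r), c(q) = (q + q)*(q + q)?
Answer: 11088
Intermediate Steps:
c(q) = 4*q**2 (c(q) = (2*q)*(2*q) = 4*q**2)
w(N, j) = 6 (w(N, j) = -(-3)*2 = -3*(-2) = 6)
b(r, Z) = 2 - 2*r*(6 + 4*Z**2) (b(r, Z) = 2 - (6 + 4*Z**2)*(r + r) = 2 - (6 + 4*Z**2)*2*r = 2 - 2*r*(6 + 4*Z**2))
65*b(-2, -3) + 38 = 65*(2 - 12*(-2) - 8*(-2)*(-3)**2) + 38 = 65*(2 + 24 - 8*(-2)*9) + 38 = 65*(2 + 24 + 144) + 38 = 65*170 + 38 = 11050 + 38 = 11088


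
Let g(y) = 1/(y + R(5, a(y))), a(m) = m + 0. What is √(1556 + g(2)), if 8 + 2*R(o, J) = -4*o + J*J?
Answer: √155590/10 ≈ 39.445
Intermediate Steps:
a(m) = m
R(o, J) = -4 + J²/2 - 2*o (R(o, J) = -4 + (-4*o + J*J)/2 = -4 + (-4*o + J²)/2 = -4 + (J² - 4*o)/2 = -4 + (J²/2 - 2*o) = -4 + J²/2 - 2*o)
g(y) = 1/(-14 + y + y²/2) (g(y) = 1/(y + (-4 + y²/2 - 2*5)) = 1/(y + (-4 + y²/2 - 10)) = 1/(y + (-14 + y²/2)) = 1/(-14 + y + y²/2))
√(1556 + g(2)) = √(1556 + 2/(-28 + 2² + 2*2)) = √(1556 + 2/(-28 + 4 + 4)) = √(1556 + 2/(-20)) = √(1556 + 2*(-1/20)) = √(1556 - ⅒) = √(15559/10) = √155590/10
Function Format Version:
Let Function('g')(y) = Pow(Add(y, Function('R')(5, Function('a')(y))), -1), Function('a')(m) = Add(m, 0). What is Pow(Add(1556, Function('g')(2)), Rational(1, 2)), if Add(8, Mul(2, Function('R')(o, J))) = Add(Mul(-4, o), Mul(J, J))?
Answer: Mul(Rational(1, 10), Pow(155590, Rational(1, 2))) ≈ 39.445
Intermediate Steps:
Function('a')(m) = m
Function('R')(o, J) = Add(-4, Mul(Rational(1, 2), Pow(J, 2)), Mul(-2, o)) (Function('R')(o, J) = Add(-4, Mul(Rational(1, 2), Add(Mul(-4, o), Mul(J, J)))) = Add(-4, Mul(Rational(1, 2), Add(Mul(-4, o), Pow(J, 2)))) = Add(-4, Mul(Rational(1, 2), Add(Pow(J, 2), Mul(-4, o)))) = Add(-4, Add(Mul(Rational(1, 2), Pow(J, 2)), Mul(-2, o))) = Add(-4, Mul(Rational(1, 2), Pow(J, 2)), Mul(-2, o)))
Function('g')(y) = Pow(Add(-14, y, Mul(Rational(1, 2), Pow(y, 2))), -1) (Function('g')(y) = Pow(Add(y, Add(-4, Mul(Rational(1, 2), Pow(y, 2)), Mul(-2, 5))), -1) = Pow(Add(y, Add(-4, Mul(Rational(1, 2), Pow(y, 2)), -10)), -1) = Pow(Add(y, Add(-14, Mul(Rational(1, 2), Pow(y, 2)))), -1) = Pow(Add(-14, y, Mul(Rational(1, 2), Pow(y, 2))), -1))
Pow(Add(1556, Function('g')(2)), Rational(1, 2)) = Pow(Add(1556, Mul(2, Pow(Add(-28, Pow(2, 2), Mul(2, 2)), -1))), Rational(1, 2)) = Pow(Add(1556, Mul(2, Pow(Add(-28, 4, 4), -1))), Rational(1, 2)) = Pow(Add(1556, Mul(2, Pow(-20, -1))), Rational(1, 2)) = Pow(Add(1556, Mul(2, Rational(-1, 20))), Rational(1, 2)) = Pow(Add(1556, Rational(-1, 10)), Rational(1, 2)) = Pow(Rational(15559, 10), Rational(1, 2)) = Mul(Rational(1, 10), Pow(155590, Rational(1, 2)))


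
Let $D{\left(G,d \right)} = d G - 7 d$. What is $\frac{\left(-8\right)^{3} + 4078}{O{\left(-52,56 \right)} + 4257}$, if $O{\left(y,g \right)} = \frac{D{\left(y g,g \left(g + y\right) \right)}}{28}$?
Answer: $- \frac{3566}{19095} \approx -0.18675$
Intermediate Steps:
$D{\left(G,d \right)} = - 7 d + G d$ ($D{\left(G,d \right)} = G d - 7 d = - 7 d + G d$)
$O{\left(y,g \right)} = \frac{g \left(-7 + g y\right) \left(g + y\right)}{28}$ ($O{\left(y,g \right)} = \frac{g \left(g + y\right) \left(-7 + y g\right)}{28} = g \left(g + y\right) \left(-7 + g y\right) \frac{1}{28} = g \left(-7 + g y\right) \left(g + y\right) \frac{1}{28} = \frac{g \left(-7 + g y\right) \left(g + y\right)}{28}$)
$\frac{\left(-8\right)^{3} + 4078}{O{\left(-52,56 \right)} + 4257} = \frac{\left(-8\right)^{3} + 4078}{\frac{1}{28} \cdot 56 \left(-7 + 56 \left(-52\right)\right) \left(56 - 52\right) + 4257} = \frac{-512 + 4078}{\frac{1}{28} \cdot 56 \left(-7 - 2912\right) 4 + 4257} = \frac{3566}{\frac{1}{28} \cdot 56 \left(-2919\right) 4 + 4257} = \frac{3566}{-23352 + 4257} = \frac{3566}{-19095} = 3566 \left(- \frac{1}{19095}\right) = - \frac{3566}{19095}$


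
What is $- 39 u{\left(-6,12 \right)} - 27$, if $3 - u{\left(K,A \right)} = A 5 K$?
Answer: $-14184$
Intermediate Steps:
$u{\left(K,A \right)} = 3 - 5 A K$ ($u{\left(K,A \right)} = 3 - A 5 K = 3 - 5 A K$)
$- 39 u{\left(-6,12 \right)} - 27 = - 39 \left(3 - 60 \left(-6\right)\right) - 27 = - 39 \left(3 + 360\right) - 27 = \left(-39\right) 363 - 27 = -14157 - 27 = -14184$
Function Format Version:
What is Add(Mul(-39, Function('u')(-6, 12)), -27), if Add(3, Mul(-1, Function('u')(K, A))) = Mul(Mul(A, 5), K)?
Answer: -14184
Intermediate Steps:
Function('u')(K, A) = Add(3, Mul(-5, A, K)) (Function('u')(K, A) = Add(3, Mul(-1, Mul(Mul(A, 5), K))) = Add(3, Mul(-1, Mul(Mul(5, A), K))) = Add(3, Mul(-1, Mul(5, A, K))) = Add(3, Mul(-5, A, K)))
Add(Mul(-39, Function('u')(-6, 12)), -27) = Add(Mul(-39, Add(3, Mul(-5, 12, -6))), -27) = Add(Mul(-39, Add(3, 360)), -27) = Add(Mul(-39, 363), -27) = Add(-14157, -27) = -14184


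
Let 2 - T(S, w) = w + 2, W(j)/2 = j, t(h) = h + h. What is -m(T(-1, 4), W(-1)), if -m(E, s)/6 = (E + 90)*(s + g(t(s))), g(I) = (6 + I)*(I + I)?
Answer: -9288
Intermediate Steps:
t(h) = 2*h
g(I) = 2*I*(6 + I) (g(I) = (6 + I)*(2*I) = 2*I*(6 + I))
W(j) = 2*j
T(S, w) = -w (T(S, w) = 2 - (w + 2) = 2 - (2 + w) = 2 + (-2 - w) = -w)
m(E, s) = -6*(90 + E)*(s + 4*s*(6 + 2*s)) (m(E, s) = -6*(E + 90)*(s + 2*(2*s)*(6 + 2*s)) = -6*(90 + E)*(s + 4*s*(6 + 2*s)))
-m(T(-1, 4), W(-1)) = -6*2*(-1)*(-2250 - (-1)*4 - 1440*(-1) - 8*(-1*4)*(3 + 2*(-1))) = -6*(-2)*(-2250 - 1*(-4) - 720*(-2) - 8*(-4)*(3 - 2)) = -6*(-2)*(-2250 + 4 + 1440 - 8*(-4)*1) = -6*(-2)*(-2250 + 4 + 1440 + 32) = -6*(-2)*(-774) = -1*9288 = -9288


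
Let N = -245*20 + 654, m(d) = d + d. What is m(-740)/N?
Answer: 740/2123 ≈ 0.34856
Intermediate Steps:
m(d) = 2*d
N = -4246 (N = -4900 + 654 = -4246)
m(-740)/N = (2*(-740))/(-4246) = -1480*(-1/4246) = 740/2123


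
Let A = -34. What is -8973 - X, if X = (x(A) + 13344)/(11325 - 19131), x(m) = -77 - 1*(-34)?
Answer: -70029937/7806 ≈ -8971.3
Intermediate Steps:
x(m) = -43 (x(m) = -77 + 34 = -43)
X = -13301/7806 (X = (-43 + 13344)/(11325 - 19131) = 13301/(-7806) = 13301*(-1/7806) = -13301/7806 ≈ -1.7039)
-8973 - X = -8973 - 1*(-13301/7806) = -8973 + 13301/7806 = -70029937/7806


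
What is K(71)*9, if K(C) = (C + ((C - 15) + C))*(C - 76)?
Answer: -8910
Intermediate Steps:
K(C) = (-76 + C)*(-15 + 3*C) (K(C) = (C + ((-15 + C) + C))*(-76 + C) = (C + (-15 + 2*C))*(-76 + C) = (-15 + 3*C)*(-76 + C) = (-76 + C)*(-15 + 3*C))
K(71)*9 = (1140 - 243*71 + 3*71²)*9 = (1140 - 17253 + 3*5041)*9 = (1140 - 17253 + 15123)*9 = -990*9 = -8910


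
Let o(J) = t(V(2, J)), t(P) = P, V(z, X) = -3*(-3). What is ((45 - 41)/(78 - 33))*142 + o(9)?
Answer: 973/45 ≈ 21.622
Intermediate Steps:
V(z, X) = 9
o(J) = 9
((45 - 41)/(78 - 33))*142 + o(9) = ((45 - 41)/(78 - 33))*142 + 9 = (4/45)*142 + 9 = 568/45 + 9 = 973/45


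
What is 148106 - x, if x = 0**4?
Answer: 148106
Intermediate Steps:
x = 0
148106 - x = 148106 - 1*0 = 148106 + 0 = 148106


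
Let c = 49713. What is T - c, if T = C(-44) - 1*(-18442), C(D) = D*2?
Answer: -31359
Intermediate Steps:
C(D) = 2*D
T = 18354 (T = 2*(-44) - 1*(-18442) = -88 + 18442 = 18354)
T - c = 18354 - 1*49713 = 18354 - 49713 = -31359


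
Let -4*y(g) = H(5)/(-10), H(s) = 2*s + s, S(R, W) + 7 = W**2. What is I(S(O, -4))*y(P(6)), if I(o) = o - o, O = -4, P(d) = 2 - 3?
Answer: 0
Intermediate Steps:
P(d) = -1
S(R, W) = -7 + W**2
H(s) = 3*s
y(g) = 3/8 (y(g) = -3*5/(4*(-10)) = -15*(-1)/(4*10) = -1/4*(-3/2) = 3/8)
I(o) = 0
I(S(O, -4))*y(P(6)) = 0*(3/8) = 0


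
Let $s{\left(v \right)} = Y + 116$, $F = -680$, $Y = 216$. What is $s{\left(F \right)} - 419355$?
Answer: $-419023$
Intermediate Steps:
$s{\left(v \right)} = 332$ ($s{\left(v \right)} = 216 + 116 = 332$)
$s{\left(F \right)} - 419355 = 332 - 419355 = -419023$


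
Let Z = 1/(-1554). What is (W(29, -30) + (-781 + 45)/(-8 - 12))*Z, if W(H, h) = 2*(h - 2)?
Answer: 68/3885 ≈ 0.017503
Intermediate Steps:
W(H, h) = -4 + 2*h (W(H, h) = 2*(-2 + h) = -4 + 2*h)
Z = -1/1554 ≈ -0.00064350
(W(29, -30) + (-781 + 45)/(-8 - 12))*Z = ((-4 + 2*(-30)) + (-781 + 45)/(-8 - 12))*(-1/1554) = ((-4 - 60) - 736/(-20))*(-1/1554) = (-64 - 736*(-1/20))*(-1/1554) = (-64 + 184/5)*(-1/1554) = -136/5*(-1/1554) = 68/3885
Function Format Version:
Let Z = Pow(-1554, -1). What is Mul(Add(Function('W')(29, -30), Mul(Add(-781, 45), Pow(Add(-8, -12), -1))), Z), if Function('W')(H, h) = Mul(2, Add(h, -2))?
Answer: Rational(68, 3885) ≈ 0.017503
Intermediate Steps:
Function('W')(H, h) = Add(-4, Mul(2, h)) (Function('W')(H, h) = Mul(2, Add(-2, h)) = Add(-4, Mul(2, h)))
Z = Rational(-1, 1554) ≈ -0.00064350
Mul(Add(Function('W')(29, -30), Mul(Add(-781, 45), Pow(Add(-8, -12), -1))), Z) = Mul(Add(Add(-4, Mul(2, -30)), Mul(Add(-781, 45), Pow(Add(-8, -12), -1))), Rational(-1, 1554)) = Mul(Add(Add(-4, -60), Mul(-736, Pow(-20, -1))), Rational(-1, 1554)) = Mul(Add(-64, Mul(-736, Rational(-1, 20))), Rational(-1, 1554)) = Mul(Add(-64, Rational(184, 5)), Rational(-1, 1554)) = Mul(Rational(-136, 5), Rational(-1, 1554)) = Rational(68, 3885)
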